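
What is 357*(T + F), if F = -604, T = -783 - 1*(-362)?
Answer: -365925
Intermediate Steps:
T = -421 (T = -783 + 362 = -421)
357*(T + F) = 357*(-421 - 604) = 357*(-1025) = -365925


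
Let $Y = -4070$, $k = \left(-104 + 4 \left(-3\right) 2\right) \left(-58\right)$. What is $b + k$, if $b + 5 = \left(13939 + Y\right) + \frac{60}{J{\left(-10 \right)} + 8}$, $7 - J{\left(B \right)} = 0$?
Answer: $17292$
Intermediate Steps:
$J{\left(B \right)} = 7$ ($J{\left(B \right)} = 7 - 0 = 7 + 0 = 7$)
$k = 7424$ ($k = \left(-104 - 24\right) \left(-58\right) = \left(-128\right) \left(-58\right) = 7424$)
$b = 9868$ ($b = -5 + \left(\left(13939 - 4070\right) + \frac{60}{7 + 8}\right) = -5 + \left(9869 + \frac{60}{15}\right) = -5 + \left(9869 + 60 \cdot \frac{1}{15}\right) = -5 + \left(9869 + 4\right) = -5 + 9873 = 9868$)
$b + k = 9868 + 7424 = 17292$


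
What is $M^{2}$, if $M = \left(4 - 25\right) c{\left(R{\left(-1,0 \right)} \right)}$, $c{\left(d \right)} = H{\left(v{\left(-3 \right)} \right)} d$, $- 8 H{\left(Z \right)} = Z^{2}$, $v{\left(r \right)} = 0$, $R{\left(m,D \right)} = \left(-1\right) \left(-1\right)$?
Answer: $0$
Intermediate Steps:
$R{\left(m,D \right)} = 1$
$H{\left(Z \right)} = - \frac{Z^{2}}{8}$
$c{\left(d \right)} = 0$ ($c{\left(d \right)} = - \frac{0^{2}}{8} d = \left(- \frac{1}{8}\right) 0 d = 0 d = 0$)
$M = 0$ ($M = \left(4 - 25\right) 0 = \left(-21\right) 0 = 0$)
$M^{2} = 0^{2} = 0$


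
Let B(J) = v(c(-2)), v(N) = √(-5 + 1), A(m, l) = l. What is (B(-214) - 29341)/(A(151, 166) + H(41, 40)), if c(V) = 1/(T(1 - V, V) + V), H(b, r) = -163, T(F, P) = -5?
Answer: -29341/3 + 2*I/3 ≈ -9780.3 + 0.66667*I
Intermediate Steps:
c(V) = 1/(-5 + V)
v(N) = 2*I (v(N) = √(-4) = 2*I)
B(J) = 2*I
(B(-214) - 29341)/(A(151, 166) + H(41, 40)) = (2*I - 29341)/(166 - 163) = (-29341 + 2*I)/3 = (-29341 + 2*I)*(⅓) = -29341/3 + 2*I/3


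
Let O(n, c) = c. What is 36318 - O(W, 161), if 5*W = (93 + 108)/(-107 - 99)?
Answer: 36157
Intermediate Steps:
W = -201/1030 (W = ((93 + 108)/(-107 - 99))/5 = (201/(-206))/5 = (201*(-1/206))/5 = (1/5)*(-201/206) = -201/1030 ≈ -0.19515)
36318 - O(W, 161) = 36318 - 1*161 = 36318 - 161 = 36157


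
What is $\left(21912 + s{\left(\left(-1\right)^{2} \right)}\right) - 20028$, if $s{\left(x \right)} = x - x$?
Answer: $1884$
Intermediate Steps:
$s{\left(x \right)} = 0$
$\left(21912 + s{\left(\left(-1\right)^{2} \right)}\right) - 20028 = \left(21912 + 0\right) - 20028 = 21912 - 20028 = 1884$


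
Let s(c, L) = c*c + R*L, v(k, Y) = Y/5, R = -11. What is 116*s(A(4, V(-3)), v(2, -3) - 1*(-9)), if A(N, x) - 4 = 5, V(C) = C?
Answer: -6612/5 ≈ -1322.4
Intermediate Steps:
A(N, x) = 9 (A(N, x) = 4 + 5 = 9)
v(k, Y) = Y/5 (v(k, Y) = Y*(1/5) = Y/5)
s(c, L) = c**2 - 11*L (s(c, L) = c*c - 11*L = c**2 - 11*L)
116*s(A(4, V(-3)), v(2, -3) - 1*(-9)) = 116*(9**2 - 11*((1/5)*(-3) - 1*(-9))) = 116*(81 - 11*(-3/5 + 9)) = 116*(81 - 11*42/5) = 116*(81 - 462/5) = 116*(-57/5) = -6612/5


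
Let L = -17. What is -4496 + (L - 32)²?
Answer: -2095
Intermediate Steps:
-4496 + (L - 32)² = -4496 + (-17 - 32)² = -4496 + (-49)² = -4496 + 2401 = -2095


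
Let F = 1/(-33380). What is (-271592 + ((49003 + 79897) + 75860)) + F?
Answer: -2230852161/33380 ≈ -66832.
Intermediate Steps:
F = -1/33380 ≈ -2.9958e-5
(-271592 + ((49003 + 79897) + 75860)) + F = (-271592 + ((49003 + 79897) + 75860)) - 1/33380 = (-271592 + (128900 + 75860)) - 1/33380 = (-271592 + 204760) - 1/33380 = -66832 - 1/33380 = -2230852161/33380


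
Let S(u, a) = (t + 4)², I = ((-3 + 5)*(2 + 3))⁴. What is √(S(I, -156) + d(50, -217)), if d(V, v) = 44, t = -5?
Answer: 3*√5 ≈ 6.7082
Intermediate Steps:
I = 10000 (I = (2*5)⁴ = 10⁴ = 10000)
S(u, a) = 1 (S(u, a) = (-5 + 4)² = (-1)² = 1)
√(S(I, -156) + d(50, -217)) = √(1 + 44) = √45 = 3*√5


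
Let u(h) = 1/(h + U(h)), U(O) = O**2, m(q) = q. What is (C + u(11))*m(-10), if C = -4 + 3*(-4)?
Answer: 10555/66 ≈ 159.92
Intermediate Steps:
C = -16 (C = -4 - 12 = -16)
u(h) = 1/(h + h**2)
(C + u(11))*m(-10) = (-16 + 1/(11*(1 + 11)))*(-10) = (-16 + (1/11)/12)*(-10) = (-16 + (1/11)*(1/12))*(-10) = (-16 + 1/132)*(-10) = -2111/132*(-10) = 10555/66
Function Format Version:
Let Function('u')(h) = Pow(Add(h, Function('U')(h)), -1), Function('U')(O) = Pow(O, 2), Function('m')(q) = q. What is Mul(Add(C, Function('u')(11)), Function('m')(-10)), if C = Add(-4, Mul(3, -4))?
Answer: Rational(10555, 66) ≈ 159.92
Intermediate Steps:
C = -16 (C = Add(-4, -12) = -16)
Function('u')(h) = Pow(Add(h, Pow(h, 2)), -1)
Mul(Add(C, Function('u')(11)), Function('m')(-10)) = Mul(Add(-16, Mul(Pow(11, -1), Pow(Add(1, 11), -1))), -10) = Mul(Add(-16, Mul(Rational(1, 11), Pow(12, -1))), -10) = Mul(Add(-16, Mul(Rational(1, 11), Rational(1, 12))), -10) = Mul(Add(-16, Rational(1, 132)), -10) = Mul(Rational(-2111, 132), -10) = Rational(10555, 66)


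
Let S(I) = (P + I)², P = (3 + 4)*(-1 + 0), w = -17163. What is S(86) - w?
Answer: 23404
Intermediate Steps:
P = -7 (P = 7*(-1) = -7)
S(I) = (-7 + I)²
S(86) - w = (-7 + 86)² - 1*(-17163) = 79² + 17163 = 6241 + 17163 = 23404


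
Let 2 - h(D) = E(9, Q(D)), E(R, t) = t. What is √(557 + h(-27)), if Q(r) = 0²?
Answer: √559 ≈ 23.643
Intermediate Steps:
Q(r) = 0
h(D) = 2 (h(D) = 2 - 1*0 = 2 + 0 = 2)
√(557 + h(-27)) = √(557 + 2) = √559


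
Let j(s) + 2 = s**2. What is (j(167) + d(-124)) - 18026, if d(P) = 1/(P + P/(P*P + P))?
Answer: 150409710/15253 ≈ 9861.0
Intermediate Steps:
j(s) = -2 + s**2
d(P) = 1/(P + P/(P + P**2)) (d(P) = 1/(P + P/(P**2 + P)) = 1/(P + P/(P + P**2)))
(j(167) + d(-124)) - 18026 = ((-2 + 167**2) + (1 - 124)/(1 - 124 + (-124)**2)) - 18026 = ((-2 + 27889) - 123/(1 - 124 + 15376)) - 18026 = (27887 - 123/15253) - 18026 = 425360288/15253 - 18026 = 150409710/15253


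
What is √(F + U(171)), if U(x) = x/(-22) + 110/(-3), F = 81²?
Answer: √28386138/66 ≈ 80.725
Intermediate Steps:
F = 6561
U(x) = -110/3 - x/22 (U(x) = x*(-1/22) + 110*(-⅓) = -x/22 - 110/3 = -110/3 - x/22)
√(F + U(171)) = √(6561 + (-110/3 - 1/22*171)) = √(6561 + (-110/3 - 171/22)) = √(6561 - 2933/66) = √(430093/66) = √28386138/66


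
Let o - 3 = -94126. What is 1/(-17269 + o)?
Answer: -1/111392 ≈ -8.9773e-6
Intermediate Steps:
o = -94123 (o = 3 - 94126 = -94123)
1/(-17269 + o) = 1/(-17269 - 94123) = 1/(-111392) = -1/111392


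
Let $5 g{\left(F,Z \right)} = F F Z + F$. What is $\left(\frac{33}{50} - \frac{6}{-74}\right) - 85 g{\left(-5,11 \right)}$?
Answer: $- \frac{8490129}{1850} \approx -4589.3$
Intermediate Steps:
$g{\left(F,Z \right)} = \frac{F}{5} + \frac{Z F^{2}}{5}$ ($g{\left(F,Z \right)} = \frac{F F Z + F}{5} = \frac{F^{2} Z + F}{5} = \frac{Z F^{2} + F}{5} = \frac{F + Z F^{2}}{5} = \frac{F}{5} + \frac{Z F^{2}}{5}$)
$\left(\frac{33}{50} - \frac{6}{-74}\right) - 85 g{\left(-5,11 \right)} = \left(\frac{33}{50} - \frac{6}{-74}\right) - 85 \cdot \frac{1}{5} \left(-5\right) \left(1 - 55\right) = \left(33 \cdot \frac{1}{50} - - \frac{3}{37}\right) - 85 \cdot \frac{1}{5} \left(-5\right) \left(1 - 55\right) = \left(\frac{33}{50} + \frac{3}{37}\right) - 85 \cdot \frac{1}{5} \left(-5\right) \left(-54\right) = \frac{1371}{1850} - 4590 = - \frac{8490129}{1850}$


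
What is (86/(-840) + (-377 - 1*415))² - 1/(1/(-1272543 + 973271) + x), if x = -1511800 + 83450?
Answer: 15770326638751328995363/25134951478618800 ≈ 6.2743e+5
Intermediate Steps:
x = -1428350
(86/(-840) + (-377 - 1*415))² - 1/(1/(-1272543 + 973271) + x) = (86/(-840) + (-377 - 1*415))² - 1/(1/(-1272543 + 973271) - 1428350) = (86*(-1/840) + (-377 - 415))² - 1/(1/(-299272) - 1428350) = (-43/420 - 792)² - 1/(-1/299272 - 1428350) = (-332683/420)² - 1/(-427465161201/299272) = 110677978489/176400 - 1*(-299272/427465161201) = 110677978489/176400 + 299272/427465161201 = 15770326638751328995363/25134951478618800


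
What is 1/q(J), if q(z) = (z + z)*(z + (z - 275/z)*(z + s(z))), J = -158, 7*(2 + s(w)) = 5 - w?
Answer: -1/6700750 ≈ -1.4924e-7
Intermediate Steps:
s(w) = -9/7 - w/7 (s(w) = -2 + (5 - w)/7 = -2 + (5/7 - w/7) = -9/7 - w/7)
q(z) = 2*z*(z + (-9/7 + 6*z/7)*(z - 275/z)) (q(z) = (z + z)*(z + (z - 275/z)*(z + (-9/7 - z/7))) = (2*z)*(z + (z - 275/z)*(-9/7 + 6*z/7)) = (2*z)*(z + (-9/7 + 6*z/7)*(z - 275/z)) = 2*z*(z + (-9/7 + 6*z/7)*(z - 275/z)))
1/q(J) = 1/(4950/7 - 3300/7*(-158) - 4/7*(-158)² + (12/7)*(-158)³) = 1/(4950/7 + 521400/7 - 4/7*24964 + (12/7)*(-3944312)) = 1/(4950/7 + 521400/7 - 99856/7 - 47331744/7) = 1/(-6700750) = -1/6700750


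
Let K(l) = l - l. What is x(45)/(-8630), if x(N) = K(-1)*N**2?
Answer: 0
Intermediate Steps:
K(l) = 0
x(N) = 0 (x(N) = 0*N**2 = 0)
x(45)/(-8630) = 0/(-8630) = 0*(-1/8630) = 0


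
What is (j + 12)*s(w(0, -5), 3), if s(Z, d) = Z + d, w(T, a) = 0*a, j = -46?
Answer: -102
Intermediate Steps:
w(T, a) = 0
(j + 12)*s(w(0, -5), 3) = (-46 + 12)*(0 + 3) = -34*3 = -102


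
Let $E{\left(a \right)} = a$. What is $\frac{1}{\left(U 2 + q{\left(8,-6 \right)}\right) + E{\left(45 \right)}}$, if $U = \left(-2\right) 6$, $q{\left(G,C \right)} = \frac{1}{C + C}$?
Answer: $\frac{12}{251} \approx 0.047809$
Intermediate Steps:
$q{\left(G,C \right)} = \frac{1}{2 C}$
$U = -12$
$\frac{1}{\left(U 2 + q{\left(8,-6 \right)}\right) + E{\left(45 \right)}} = \frac{1}{\left(\left(-12\right) 2 + \frac{1}{2 \left(-6\right)}\right) + 45} = \frac{1}{\left(-24 + \frac{1}{2} \left(- \frac{1}{6}\right)\right) + 45} = \frac{1}{\left(-24 - \frac{1}{12}\right) + 45} = \frac{1}{- \frac{289}{12} + 45} = \frac{1}{\frac{251}{12}} = \frac{12}{251}$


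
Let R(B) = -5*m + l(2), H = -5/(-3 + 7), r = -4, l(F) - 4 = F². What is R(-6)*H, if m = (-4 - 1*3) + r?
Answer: -315/4 ≈ -78.750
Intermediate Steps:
l(F) = 4 + F²
m = -11 (m = (-4 - 1*3) - 4 = (-4 - 3) - 4 = -7 - 4 = -11)
H = -5/4 ≈ -1.2500
R(B) = 63 (R(B) = -5*(-11) + (4 + 2²) = 55 + (4 + 4) = 55 + 8 = 63)
R(-6)*H = 63*(-5/4) = -315/4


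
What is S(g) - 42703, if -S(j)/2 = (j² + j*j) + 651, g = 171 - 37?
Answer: -115829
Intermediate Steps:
g = 134
S(j) = -1302 - 4*j² (S(j) = -2*((j² + j*j) + 651) = -2*((j² + j²) + 651) = -2*(2*j² + 651) = -2*(651 + 2*j²) = -1302 - 4*j²)
S(g) - 42703 = (-1302 - 4*134²) - 42703 = (-1302 - 4*17956) - 42703 = (-1302 - 71824) - 42703 = -73126 - 42703 = -115829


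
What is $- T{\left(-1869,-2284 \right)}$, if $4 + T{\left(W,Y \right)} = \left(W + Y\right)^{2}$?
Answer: $-17247405$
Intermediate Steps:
$T{\left(W,Y \right)} = -4 + \left(W + Y\right)^{2}$
$- T{\left(-1869,-2284 \right)} = - (-4 + \left(-1869 - 2284\right)^{2}) = - (-4 + \left(-4153\right)^{2}) = - (-4 + 17247409) = \left(-1\right) 17247405 = -17247405$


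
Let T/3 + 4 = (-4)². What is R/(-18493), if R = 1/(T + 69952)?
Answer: -1/1294288084 ≈ -7.7263e-10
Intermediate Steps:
T = 36 (T = -12 + 3*(-4)² = -12 + 3*16 = -12 + 48 = 36)
R = 1/69988 (R = 1/(36 + 69952) = 1/69988 ≈ 1.4288e-5)
R/(-18493) = (1/69988)/(-18493) = (1/69988)*(-1/18493) = -1/1294288084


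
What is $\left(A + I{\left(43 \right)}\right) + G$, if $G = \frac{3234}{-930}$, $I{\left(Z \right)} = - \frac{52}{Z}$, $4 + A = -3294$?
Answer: $- \frac{22012407}{6665} \approx -3302.7$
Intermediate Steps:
$A = -3298$ ($A = -4 - 3294 = -3298$)
$G = - \frac{539}{155}$ ($G = 3234 \left(- \frac{1}{930}\right) = - \frac{539}{155} \approx -3.4774$)
$\left(A + I{\left(43 \right)}\right) + G = \left(-3298 - \frac{52}{43}\right) - \frac{539}{155} = - \frac{141866}{43} - \frac{539}{155} = - \frac{22012407}{6665}$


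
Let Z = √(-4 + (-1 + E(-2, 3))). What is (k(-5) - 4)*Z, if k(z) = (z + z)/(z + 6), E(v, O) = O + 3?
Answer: -14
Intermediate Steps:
E(v, O) = 3 + O
Z = 1 (Z = √(-4 + (-1 + (3 + 3))) = √(-4 + (-1 + 6)) = √(-4 + 5) = √1 = 1)
k(z) = 2*z/(6 + z) (k(z) = (2*z)/(6 + z) = 2*z/(6 + z))
(k(-5) - 4)*Z = (2*(-5)/(6 - 5) - 4)*1 = (2*(-5)/1 - 4)*1 = (2*(-5)*1 - 4)*1 = (-10 - 4)*1 = -14*1 = -14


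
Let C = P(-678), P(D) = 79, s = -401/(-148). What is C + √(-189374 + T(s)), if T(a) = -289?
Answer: 79 + I*√189663 ≈ 79.0 + 435.5*I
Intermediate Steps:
s = 401/148 (s = -401*(-1/148) = 401/148 ≈ 2.7095)
C = 79
C + √(-189374 + T(s)) = 79 + √(-189374 - 289) = 79 + √(-189663) = 79 + I*√189663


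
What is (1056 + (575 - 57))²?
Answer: 2477476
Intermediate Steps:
(1056 + (575 - 57))² = (1056 + 518)² = 1574² = 2477476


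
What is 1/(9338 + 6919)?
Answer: 1/16257 ≈ 6.1512e-5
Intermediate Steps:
1/(9338 + 6919) = 1/16257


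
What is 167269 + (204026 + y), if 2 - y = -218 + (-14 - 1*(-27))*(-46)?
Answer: 372113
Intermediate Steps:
y = 818 (y = 2 - (-218 + (-14 - 1*(-27))*(-46)) = 2 - (-218 + (-14 + 27)*(-46)) = 2 - (-218 + 13*(-46)) = 2 - (-218 - 598) = 2 - 1*(-816) = 2 + 816 = 818)
167269 + (204026 + y) = 167269 + (204026 + 818) = 167269 + 204844 = 372113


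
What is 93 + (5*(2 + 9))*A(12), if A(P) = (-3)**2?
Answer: 588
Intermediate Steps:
A(P) = 9
93 + (5*(2 + 9))*A(12) = 93 + (5*(2 + 9))*9 = 93 + (5*11)*9 = 93 + 55*9 = 93 + 495 = 588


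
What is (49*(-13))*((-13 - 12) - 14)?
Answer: 24843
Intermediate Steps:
(49*(-13))*((-13 - 12) - 14) = -637*(-25 - 14) = -637*(-39) = 24843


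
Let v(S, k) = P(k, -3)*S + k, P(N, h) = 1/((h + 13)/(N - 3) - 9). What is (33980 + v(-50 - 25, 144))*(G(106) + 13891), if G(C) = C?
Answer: 601488755927/1259 ≈ 4.7775e+8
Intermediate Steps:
P(N, h) = 1/(-9 + (13 + h)/(-3 + N)) (P(N, h) = 1/((13 + h)/(-3 + N) - 9) = 1/(-9 + (13 + h)/(-3 + N)))
v(S, k) = k + S*(-3 + k)/(37 - 9*k) (v(S, k) = ((-3 + k)/(40 - 3 - 9*k))*S + k = ((-3 + k)/(37 - 9*k))*S + k = S*(-3 + k)/(37 - 9*k) + k = k + S*(-3 + k)/(37 - 9*k))
(33980 + v(-50 - 25, 144))*(G(106) + 13891) = (33980 + (144*(-37 + 9*144) - (-50 - 25)*(-3 + 144))/(-37 + 9*144))*(106 + 13891) = (33980 + (144*(-37 + 1296) - 1*(-75)*141)/(-37 + 1296))*13997 = (33980 + (144*1259 + 10575)/1259)*13997 = (33980 + (181296 + 10575)/1259)*13997 = (33980 + (1/1259)*191871)*13997 = (33980 + 191871/1259)*13997 = (42972691/1259)*13997 = 601488755927/1259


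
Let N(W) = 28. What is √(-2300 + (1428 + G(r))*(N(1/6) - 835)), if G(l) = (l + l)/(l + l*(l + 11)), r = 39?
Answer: I*√333716290/17 ≈ 1074.6*I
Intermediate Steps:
G(l) = 2*l/(l + l*(11 + l)) (G(l) = (2*l)/(l + l*(11 + l)) = 2*l/(l + l*(11 + l)))
√(-2300 + (1428 + G(r))*(N(1/6) - 835)) = √(-2300 + (1428 + 2/(12 + 39))*(28 - 835)) = √(-2300 + (1428 + 2/51)*(-807)) = √(-2300 + (72830/51)*(-807)) = √(-2300 - 19591270/17) = √(-19630370/17) = I*√333716290/17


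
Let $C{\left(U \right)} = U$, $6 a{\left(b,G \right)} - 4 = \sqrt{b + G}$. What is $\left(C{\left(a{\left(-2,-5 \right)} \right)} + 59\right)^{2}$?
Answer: $\frac{\left(358 + i \sqrt{7}\right)^{2}}{36} \approx 3559.9 + 52.621 i$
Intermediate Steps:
$a{\left(b,G \right)} = \frac{2}{3} + \frac{\sqrt{G + b}}{6}$ ($a{\left(b,G \right)} = \frac{2}{3} + \frac{\sqrt{b + G}}{6} = \frac{2}{3} + \frac{\sqrt{G + b}}{6}$)
$\left(C{\left(a{\left(-2,-5 \right)} \right)} + 59\right)^{2} = \left(\left(\frac{2}{3} + \frac{\sqrt{-5 - 2}}{6}\right) + 59\right)^{2} = \left(\left(\frac{2}{3} + \frac{\sqrt{-7}}{6}\right) + 59\right)^{2} = \left(\left(\frac{2}{3} + \frac{i \sqrt{7}}{6}\right) + 59\right)^{2} = \left(\frac{179}{3} + \frac{i \sqrt{7}}{6}\right)^{2}$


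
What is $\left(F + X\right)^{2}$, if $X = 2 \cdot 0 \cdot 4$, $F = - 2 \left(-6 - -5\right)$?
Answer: $4$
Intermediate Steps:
$F = 2$ ($F = - 2 \left(-6 + 5\right) = \left(-2\right) \left(-1\right) = 2$)
$X = 0$ ($X = 0 \cdot 4 = 0$)
$\left(F + X\right)^{2} = \left(2 + 0\right)^{2} = 2^{2} = 4$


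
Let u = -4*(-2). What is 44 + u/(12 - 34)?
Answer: 480/11 ≈ 43.636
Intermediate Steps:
u = 8
44 + u/(12 - 34) = 44 + 8/(12 - 34) = 44 + 8/(-22) = 44 - 1/22*8 = 44 - 4/11 = 480/11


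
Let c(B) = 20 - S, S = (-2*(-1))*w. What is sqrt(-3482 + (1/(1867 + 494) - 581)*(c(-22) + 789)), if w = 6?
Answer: I*sqrt(2600636263302)/2361 ≈ 683.04*I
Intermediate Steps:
S = 12 (S = -2*(-1)*6 = 2*6 = 12)
c(B) = 8 (c(B) = 20 - 1*12 = 20 - 12 = 8)
sqrt(-3482 + (1/(1867 + 494) - 581)*(c(-22) + 789)) = sqrt(-3482 + (1/(1867 + 494) - 581)*(8 + 789)) = sqrt(-3482 + (1/2361 - 581)*797) = sqrt(-3482 - 1371740/2361*797) = sqrt(-3482 - 1093276780/2361) = sqrt(-1101497782/2361) = I*sqrt(2600636263302)/2361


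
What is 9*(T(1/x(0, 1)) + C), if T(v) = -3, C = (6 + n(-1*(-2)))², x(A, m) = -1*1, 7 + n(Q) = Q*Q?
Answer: 54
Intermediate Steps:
n(Q) = -7 + Q² (n(Q) = -7 + Q*Q = -7 + Q²)
x(A, m) = -1
C = 9 (C = (6 + (-7 + (-1*(-2))²))² = (6 + (-7 + 2²))² = (6 + (-7 + 4))² = (6 - 3)² = 3² = 9)
9*(T(1/x(0, 1)) + C) = 9*(-3 + 9) = 9*6 = 54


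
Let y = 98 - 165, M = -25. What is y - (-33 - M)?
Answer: -59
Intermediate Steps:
y = -67
y - (-33 - M) = -67 - (-33 - 1*(-25)) = -67 - (-33 + 25) = -67 - 1*(-8) = -67 + 8 = -59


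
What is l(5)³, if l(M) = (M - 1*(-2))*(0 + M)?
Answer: 42875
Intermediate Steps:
l(M) = M*(2 + M) (l(M) = (M + 2)*M = (2 + M)*M = M*(2 + M))
l(5)³ = (5*(2 + 5))³ = (5*7)³ = 35³ = 42875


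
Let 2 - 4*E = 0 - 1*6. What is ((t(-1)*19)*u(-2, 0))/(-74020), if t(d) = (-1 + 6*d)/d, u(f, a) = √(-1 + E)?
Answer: -133/74020 ≈ -0.0017968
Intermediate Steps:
E = 2 (E = ½ - (0 - 1*6)/4 = ½ - (0 - 6)/4 = ½ - ¼*(-6) = ½ + 3/2 = 2)
u(f, a) = 1 (u(f, a) = √(-1 + 2) = √1 = 1)
t(d) = (-1 + 6*d)/d
((t(-1)*19)*u(-2, 0))/(-74020) = (((6 - 1/(-1))*19)*1)/(-74020) = (((6 - 1*(-1))*19)*1)*(-1/74020) = (((6 + 1)*19)*1)*(-1/74020) = ((7*19)*1)*(-1/74020) = (133*1)*(-1/74020) = 133*(-1/74020) = -133/74020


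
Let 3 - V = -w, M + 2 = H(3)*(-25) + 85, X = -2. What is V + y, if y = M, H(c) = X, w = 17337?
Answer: 17473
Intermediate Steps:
H(c) = -2
M = 133 (M = -2 + (-2*(-25) + 85) = -2 + (50 + 85) = -2 + 135 = 133)
V = 17340 (V = 3 - (-1)*17337 = 3 - 1*(-17337) = 3 + 17337 = 17340)
y = 133
V + y = 17340 + 133 = 17473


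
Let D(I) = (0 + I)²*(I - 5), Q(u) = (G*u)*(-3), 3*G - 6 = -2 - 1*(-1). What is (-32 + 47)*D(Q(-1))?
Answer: 0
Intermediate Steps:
G = 5/3 (G = 2 + (-2 - 1*(-1))/3 = 2 + (-2 + 1)/3 = 2 + (⅓)*(-1) = 2 - ⅓ = 5/3 ≈ 1.6667)
Q(u) = -5*u (Q(u) = (5*u/3)*(-3) = -5*u)
D(I) = I²*(-5 + I)
(-32 + 47)*D(Q(-1)) = (-32 + 47)*((-5*(-1))²*(-5 - 5*(-1))) = 15*(5²*(-5 + 5)) = 15*(25*0) = 15*0 = 0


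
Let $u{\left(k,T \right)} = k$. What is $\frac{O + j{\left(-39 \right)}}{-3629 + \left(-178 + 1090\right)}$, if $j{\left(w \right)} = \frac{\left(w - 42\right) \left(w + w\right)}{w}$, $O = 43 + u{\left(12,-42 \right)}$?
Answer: $\frac{107}{2717} \approx 0.039382$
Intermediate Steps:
$O = 55$ ($O = 43 + 12 = 55$)
$j{\left(w \right)} = -84 + 2 w$ ($j{\left(w \right)} = \frac{\left(-42 + w\right) 2 w}{w} = \frac{2 w \left(-42 + w\right)}{w} = -84 + 2 w$)
$\frac{O + j{\left(-39 \right)}}{-3629 + \left(-178 + 1090\right)} = \frac{55 + \left(-84 + 2 \left(-39\right)\right)}{-3629 + \left(-178 + 1090\right)} = \frac{55 - 162}{-3629 + 912} = \frac{55 - 162}{-2717} = \left(-107\right) \left(- \frac{1}{2717}\right) = \frac{107}{2717}$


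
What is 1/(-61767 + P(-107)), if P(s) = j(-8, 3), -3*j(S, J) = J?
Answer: -1/61768 ≈ -1.6190e-5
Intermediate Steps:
j(S, J) = -J/3
P(s) = -1 (P(s) = -⅓*3 = -1)
1/(-61767 + P(-107)) = 1/(-61767 - 1) = 1/(-61768) = -1/61768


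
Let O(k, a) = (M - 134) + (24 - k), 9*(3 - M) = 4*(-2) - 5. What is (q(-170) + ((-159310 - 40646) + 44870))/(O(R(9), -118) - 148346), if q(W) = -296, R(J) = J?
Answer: 1398438/1336145 ≈ 1.0466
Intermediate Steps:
M = 40/9 (M = 3 - (4*(-2) - 5)/9 = 3 - (-8 - 5)/9 = 3 - 1/9*(-13) = 3 + 13/9 = 40/9 ≈ 4.4444)
O(k, a) = -950/9 - k (O(k, a) = (40/9 - 134) + (24 - k) = -1166/9 + (24 - k) = -950/9 - k)
(q(-170) + ((-159310 - 40646) + 44870))/(O(R(9), -118) - 148346) = (-296 + ((-159310 - 40646) + 44870))/((-950/9 - 1*9) - 148346) = (-296 + (-199956 + 44870))/((-950/9 - 9) - 148346) = (-296 - 155086)/(-1031/9 - 148346) = -155382/(-1336145/9) = -155382*(-9/1336145) = 1398438/1336145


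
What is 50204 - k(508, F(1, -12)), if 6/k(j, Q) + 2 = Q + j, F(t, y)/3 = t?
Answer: 25553830/509 ≈ 50204.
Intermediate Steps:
F(t, y) = 3*t
k(j, Q) = 6/(-2 + Q + j) (k(j, Q) = 6/(-2 + (Q + j)) = 6/(-2 + Q + j))
50204 - k(508, F(1, -12)) = 50204 - 6/(-2 + 3*1 + 508) = 50204 - 6/(-2 + 3 + 508) = 50204 - 6/509 = 25553830/509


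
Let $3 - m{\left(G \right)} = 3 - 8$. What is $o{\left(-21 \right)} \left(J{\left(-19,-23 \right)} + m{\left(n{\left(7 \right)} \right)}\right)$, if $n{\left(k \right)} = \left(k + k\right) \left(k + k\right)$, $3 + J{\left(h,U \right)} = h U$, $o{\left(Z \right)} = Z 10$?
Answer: $-92820$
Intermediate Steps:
$o{\left(Z \right)} = 10 Z$
$J{\left(h,U \right)} = -3 + U h$ ($J{\left(h,U \right)} = -3 + h U = -3 + U h$)
$n{\left(k \right)} = 4 k^{2}$ ($n{\left(k \right)} = 2 k 2 k = 4 k^{2}$)
$m{\left(G \right)} = 8$ ($m{\left(G \right)} = 3 - \left(3 - 8\right) = 3 - -5 = 3 + 5 = 8$)
$o{\left(-21 \right)} \left(J{\left(-19,-23 \right)} + m{\left(n{\left(7 \right)} \right)}\right) = 10 \left(-21\right) \left(\left(-3 - -437\right) + 8\right) = - 210 \left(\left(-3 + 437\right) + 8\right) = - 210 \left(434 + 8\right) = \left(-210\right) 442 = -92820$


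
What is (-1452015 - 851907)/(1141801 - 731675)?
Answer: -1151961/205063 ≈ -5.6176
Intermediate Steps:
(-1452015 - 851907)/(1141801 - 731675) = -2303922/410126 = -2303922*1/410126 = -1151961/205063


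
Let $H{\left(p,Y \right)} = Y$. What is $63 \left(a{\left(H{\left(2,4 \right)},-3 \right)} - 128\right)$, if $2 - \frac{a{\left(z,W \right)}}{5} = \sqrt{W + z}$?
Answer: $-7749$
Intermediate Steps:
$a{\left(z,W \right)} = 10 - 5 \sqrt{W + z}$
$63 \left(a{\left(H{\left(2,4 \right)},-3 \right)} - 128\right) = 63 \left(\left(10 - 5 \sqrt{-3 + 4}\right) - 128\right) = 63 \left(\left(10 - 5 \sqrt{1}\right) - 128\right) = 63 \left(\left(10 - 5\right) - 128\right) = 63 \left(5 - 128\right) = 63 \left(-123\right) = -7749$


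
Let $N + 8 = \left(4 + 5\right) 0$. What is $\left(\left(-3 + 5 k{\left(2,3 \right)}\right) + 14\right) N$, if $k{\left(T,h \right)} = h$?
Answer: $-208$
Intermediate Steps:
$N = -8$ ($N = -8 + \left(4 + 5\right) 0 = -8 + 9 \cdot 0 = -8 + 0 = -8$)
$\left(\left(-3 + 5 k{\left(2,3 \right)}\right) + 14\right) N = \left(\left(-3 + 5 \cdot 3\right) + 14\right) \left(-8\right) = \left(\left(-3 + 15\right) + 14\right) \left(-8\right) = \left(12 + 14\right) \left(-8\right) = 26 \left(-8\right) = -208$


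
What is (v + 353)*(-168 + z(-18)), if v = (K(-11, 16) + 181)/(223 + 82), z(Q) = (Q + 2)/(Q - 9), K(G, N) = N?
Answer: -32502416/549 ≈ -59203.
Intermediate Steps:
z(Q) = (2 + Q)/(-9 + Q)
v = 197/305 (v = (16 + 181)/(223 + 82) = 197/305 ≈ 0.64590)
(v + 353)*(-168 + z(-18)) = (197/305 + 353)*(-168 + (2 - 18)/(-9 - 18)) = 107862*(-168 - 16/(-27))/305 = 107862*(-168 - 1/27*(-16))/305 = 107862*(-168 + 16/27)/305 = (107862/305)*(-4520/27) = -32502416/549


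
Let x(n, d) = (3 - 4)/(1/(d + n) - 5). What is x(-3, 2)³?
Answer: 1/216 ≈ 0.0046296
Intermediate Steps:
x(n, d) = -1/(-5 + 1/(d + n))
x(-3, 2)³ = ((2 - 3)/(-1 + 5*2 + 5*(-3)))³ = (-1/(-1 + 10 - 15))³ = (-1/(-6))³ = (-⅙*(-1))³ = (⅙)³ = 1/216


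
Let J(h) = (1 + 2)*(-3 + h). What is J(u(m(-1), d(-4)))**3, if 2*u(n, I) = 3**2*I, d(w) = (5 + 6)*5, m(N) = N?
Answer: 3157114563/8 ≈ 3.9464e+8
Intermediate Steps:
d(w) = 55 (d(w) = 11*5 = 55)
u(n, I) = 9*I/2 (u(n, I) = (3**2*I)/2 = (9*I)/2 = 9*I/2)
J(h) = -9 + 3*h (J(h) = 3*(-3 + h) = -9 + 3*h)
J(u(m(-1), d(-4)))**3 = (-9 + 3*((9/2)*55))**3 = (-9 + 3*(495/2))**3 = (-9 + 1485/2)**3 = (1467/2)**3 = 3157114563/8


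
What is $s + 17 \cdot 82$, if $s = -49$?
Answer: $1345$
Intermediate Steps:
$s + 17 \cdot 82 = -49 + 17 \cdot 82 = -49 + 1394 = 1345$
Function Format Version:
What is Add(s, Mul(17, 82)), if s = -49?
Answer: 1345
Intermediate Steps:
Add(s, Mul(17, 82)) = Add(-49, Mul(17, 82)) = Add(-49, 1394) = 1345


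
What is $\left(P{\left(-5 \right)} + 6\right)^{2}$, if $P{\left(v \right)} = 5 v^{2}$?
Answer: $17161$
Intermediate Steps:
$\left(P{\left(-5 \right)} + 6\right)^{2} = \left(5 \left(-5\right)^{2} + 6\right)^{2} = \left(5 \cdot 25 + 6\right)^{2} = \left(125 + 6\right)^{2} = 131^{2} = 17161$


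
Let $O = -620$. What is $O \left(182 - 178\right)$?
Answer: $-2480$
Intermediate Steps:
$O \left(182 - 178\right) = - 620 \left(182 - 178\right) = \left(-620\right) 4 = -2480$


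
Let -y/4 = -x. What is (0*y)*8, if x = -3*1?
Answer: 0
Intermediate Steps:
x = -3
y = -12 (y = -(-4)*(-3) = -4*3 = -12)
(0*y)*8 = (0*(-12))*8 = 0*8 = 0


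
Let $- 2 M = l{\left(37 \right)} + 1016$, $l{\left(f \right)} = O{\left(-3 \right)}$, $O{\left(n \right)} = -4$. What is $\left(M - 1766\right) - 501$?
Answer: $-2773$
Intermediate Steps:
$l{\left(f \right)} = -4$
$M = -506$ ($M = - \frac{-4 + 1016}{2} = \left(- \frac{1}{2}\right) 1012 = -506$)
$\left(M - 1766\right) - 501 = \left(-506 - 1766\right) - 501 = -2272 - 501 = -2773$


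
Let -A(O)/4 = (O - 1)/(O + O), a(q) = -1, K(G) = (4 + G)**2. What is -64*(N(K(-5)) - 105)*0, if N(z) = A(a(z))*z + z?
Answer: 0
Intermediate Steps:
A(O) = -2*(-1 + O)/O (A(O) = -4*(O - 1)/(O + O) = -4*(-1 + O)/(2*O) = -4*(-1 + O)*1/(2*O) = -2*(-1 + O)/O)
N(z) = -3*z (N(z) = (-2 + 2/(-1))*z + z = (-2 + 2*(-1))*z + z = (-2 - 2)*z + z = -4*z + z = -3*z)
-64*(N(K(-5)) - 105)*0 = -64*(-3*(4 - 5)**2 - 105)*0 = -64*(-3*(-1)**2 - 105)*0 = -64*(-3*1 - 105)*0 = -64*(-3 - 105)*0 = -64*(-108)*0 = 6912*0 = 0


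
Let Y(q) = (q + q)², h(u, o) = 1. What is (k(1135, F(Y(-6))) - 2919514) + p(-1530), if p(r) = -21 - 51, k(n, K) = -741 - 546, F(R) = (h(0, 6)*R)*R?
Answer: -2920873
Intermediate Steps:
Y(q) = 4*q² (Y(q) = (2*q)² = 4*q²)
F(R) = R² (F(R) = (1*R)*R = R*R = R²)
k(n, K) = -1287
p(r) = -72
(k(1135, F(Y(-6))) - 2919514) + p(-1530) = (-1287 - 2919514) - 72 = -2920801 - 72 = -2920873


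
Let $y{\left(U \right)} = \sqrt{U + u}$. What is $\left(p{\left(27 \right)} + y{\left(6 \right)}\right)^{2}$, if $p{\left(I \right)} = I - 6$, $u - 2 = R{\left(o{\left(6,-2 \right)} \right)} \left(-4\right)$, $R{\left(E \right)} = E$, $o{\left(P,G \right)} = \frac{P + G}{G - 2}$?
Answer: $453 + 84 \sqrt{3} \approx 598.49$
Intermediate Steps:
$o{\left(P,G \right)} = \frac{G + P}{-2 + G}$
$u = 6$ ($u = 2 + \frac{-2 + 6}{-2 - 2} \left(-4\right) = 2 + \frac{1}{-4} \cdot 4 \left(-4\right) = 2 + \left(- \frac{1}{4}\right) 4 \left(-4\right) = 2 - -4 = 2 + 4 = 6$)
$y{\left(U \right)} = \sqrt{6 + U}$ ($y{\left(U \right)} = \sqrt{U + 6} = \sqrt{6 + U}$)
$p{\left(I \right)} = -6 + I$
$\left(p{\left(27 \right)} + y{\left(6 \right)}\right)^{2} = \left(\left(-6 + 27\right) + \sqrt{6 + 6}\right)^{2} = \left(21 + \sqrt{12}\right)^{2} = \left(21 + 2 \sqrt{3}\right)^{2}$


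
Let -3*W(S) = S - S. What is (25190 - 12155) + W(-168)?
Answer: 13035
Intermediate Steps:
W(S) = 0 (W(S) = -(S - S)/3 = -⅓*0 = 0)
(25190 - 12155) + W(-168) = (25190 - 12155) + 0 = 13035 + 0 = 13035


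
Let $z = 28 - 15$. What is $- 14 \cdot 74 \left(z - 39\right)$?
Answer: $26936$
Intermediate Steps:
$z = 13$
$- 14 \cdot 74 \left(z - 39\right) = - 14 \cdot 74 \left(13 - 39\right) = - 14 \cdot 74 \left(-26\right) = \left(-14\right) \left(-1924\right) = 26936$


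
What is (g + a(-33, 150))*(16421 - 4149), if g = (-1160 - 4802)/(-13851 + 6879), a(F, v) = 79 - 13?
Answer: 1430037752/1743 ≈ 8.2045e+5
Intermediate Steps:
a(F, v) = 66
g = 2981/3486 (g = -5962/(-6972) = -5962*(-1/6972) = 2981/3486 ≈ 0.85513)
(g + a(-33, 150))*(16421 - 4149) = (2981/3486 + 66)*(16421 - 4149) = (233057/3486)*12272 = 1430037752/1743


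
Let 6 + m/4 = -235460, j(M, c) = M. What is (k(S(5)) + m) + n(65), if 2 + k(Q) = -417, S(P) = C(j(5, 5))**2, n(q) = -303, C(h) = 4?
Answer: -942586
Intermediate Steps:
m = -941864 (m = -24 + 4*(-235460) = -24 - 941840 = -941864)
S(P) = 16 (S(P) = 4**2 = 16)
k(Q) = -419 (k(Q) = -2 - 417 = -419)
(k(S(5)) + m) + n(65) = (-419 - 941864) - 303 = -942283 - 303 = -942586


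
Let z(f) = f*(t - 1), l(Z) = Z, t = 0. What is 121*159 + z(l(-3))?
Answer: 19242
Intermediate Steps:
z(f) = -f (z(f) = f*(0 - 1) = f*(-1) = -f)
121*159 + z(l(-3)) = 121*159 - 1*(-3) = 19239 + 3 = 19242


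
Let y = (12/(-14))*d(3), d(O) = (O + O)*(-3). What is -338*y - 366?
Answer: -39066/7 ≈ -5580.9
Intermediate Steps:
d(O) = -6*O (d(O) = (2*O)*(-3) = -6*O)
y = 108/7 (y = (12/(-14))*(-6*3) = (12*(-1/14))*(-18) = -6/7*(-18) = 108/7 ≈ 15.429)
-338*y - 366 = -338*108/7 - 366 = -36504/7 - 366 = -39066/7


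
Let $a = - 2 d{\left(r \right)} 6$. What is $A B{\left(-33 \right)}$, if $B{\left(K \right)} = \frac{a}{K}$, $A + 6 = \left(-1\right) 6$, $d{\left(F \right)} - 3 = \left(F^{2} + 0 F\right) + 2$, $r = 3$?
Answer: $- \frac{672}{11} \approx -61.091$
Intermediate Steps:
$d{\left(F \right)} = 5 + F^{2}$ ($d{\left(F \right)} = 3 + \left(\left(F^{2} + 0 F\right) + 2\right) = 3 + \left(\left(F^{2} + 0\right) + 2\right) = 3 + \left(F^{2} + 2\right) = 3 + \left(2 + F^{2}\right) = 5 + F^{2}$)
$A = -12$ ($A = -6 - 6 = -12$)
$a = -168$ ($a = - 2 \left(5 + 3^{2}\right) 6 = - 2 \left(5 + 9\right) 6 = \left(-2\right) 14 \cdot 6 = \left(-28\right) 6 = -168$)
$B{\left(K \right)} = - \frac{168}{K}$
$A B{\left(-33 \right)} = - 12 \left(- \frac{168}{-33}\right) = - 12 \left(\left(-168\right) \left(- \frac{1}{33}\right)\right) = \left(-12\right) \frac{56}{11} = - \frac{672}{11}$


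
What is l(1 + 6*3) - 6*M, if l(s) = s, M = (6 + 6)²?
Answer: -845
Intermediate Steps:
M = 144 (M = 12² = 144)
l(1 + 6*3) - 6*M = (1 + 6*3) - 6*144 = (1 + 18) - 864 = 19 - 864 = -845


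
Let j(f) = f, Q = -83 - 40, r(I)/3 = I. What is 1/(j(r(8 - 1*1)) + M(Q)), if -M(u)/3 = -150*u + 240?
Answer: -1/56049 ≈ -1.7842e-5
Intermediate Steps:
r(I) = 3*I
Q = -123
M(u) = -720 + 450*u (M(u) = -3*(-150*u + 240) = -3*(240 - 150*u) = -720 + 450*u)
1/(j(r(8 - 1*1)) + M(Q)) = 1/(3*(8 - 1*1) + (-720 + 450*(-123))) = 1/(3*(8 - 1) + (-720 - 55350)) = 1/(3*7 - 56070) = 1/(21 - 56070) = 1/(-56049) = -1/56049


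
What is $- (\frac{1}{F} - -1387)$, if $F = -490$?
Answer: $- \frac{679629}{490} \approx -1387.0$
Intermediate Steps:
$- (\frac{1}{F} - -1387) = - (\frac{1}{-490} - -1387) = - (- \frac{1}{490} + 1387) = \left(-1\right) \frac{679629}{490} = - \frac{679629}{490}$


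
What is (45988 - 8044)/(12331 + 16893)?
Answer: 4743/3653 ≈ 1.2984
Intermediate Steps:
(45988 - 8044)/(12331 + 16893) = 37944/29224 = 37944*(1/29224) = 4743/3653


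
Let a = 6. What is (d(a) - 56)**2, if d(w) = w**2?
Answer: 400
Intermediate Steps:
(d(a) - 56)**2 = (6**2 - 56)**2 = (36 - 56)**2 = (-20)**2 = 400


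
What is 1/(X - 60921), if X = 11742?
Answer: -1/49179 ≈ -2.0334e-5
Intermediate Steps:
1/(X - 60921) = 1/(11742 - 60921) = 1/(-49179) = -1/49179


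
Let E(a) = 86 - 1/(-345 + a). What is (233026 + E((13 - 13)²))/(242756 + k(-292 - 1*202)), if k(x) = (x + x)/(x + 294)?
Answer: 804236410/837525243 ≈ 0.96025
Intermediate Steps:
k(x) = 2*x/(294 + x) (k(x) = (2*x)/(294 + x) = 2*x/(294 + x))
(233026 + E((13 - 13)²))/(242756 + k(-292 - 1*202)) = (233026 + (-29671 + 86*(13 - 13)²)/(-345 + (13 - 13)²))/(242756 + 2*(-292 - 1*202)/(294 + (-292 - 1*202))) = (233026 + (-29671 + 86*0²)/(-345 + 0²))/(242756 + 2*(-292 - 202)/(294 + (-292 - 202))) = (233026 + (-29671 + 86*0)/(-345 + 0))/(242756 + 2*(-494)/(294 - 494)) = (233026 + (-29671 + 0)/(-345))/(242756 + 2*(-494)/(-200)) = (233026 - 1/345*(-29671))/(242756 + 2*(-494)*(-1/200)) = (233026 + 29671/345)/(242756 + 247/50) = 80423641/(345*(12138047/50)) = (80423641/345)*(50/12138047) = 804236410/837525243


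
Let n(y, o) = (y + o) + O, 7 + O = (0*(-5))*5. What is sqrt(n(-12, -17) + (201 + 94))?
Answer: sqrt(259) ≈ 16.093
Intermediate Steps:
O = -7 (O = -7 + (0*(-5))*5 = -7 + 0*5 = -7 + 0 = -7)
n(y, o) = -7 + o + y (n(y, o) = (y + o) - 7 = (o + y) - 7 = -7 + o + y)
sqrt(n(-12, -17) + (201 + 94)) = sqrt((-7 - 17 - 12) + (201 + 94)) = sqrt(-36 + 295) = sqrt(259)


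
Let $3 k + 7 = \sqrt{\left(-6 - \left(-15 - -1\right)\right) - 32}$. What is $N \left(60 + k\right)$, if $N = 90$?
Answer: $5190 + 60 i \sqrt{6} \approx 5190.0 + 146.97 i$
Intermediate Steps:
$k = - \frac{7}{3} + \frac{2 i \sqrt{6}}{3}$ ($k = - \frac{7}{3} + \frac{\sqrt{\left(-6 - \left(-15 - -1\right)\right) - 32}}{3} = - \frac{7}{3} + \frac{\sqrt{\left(-6 - \left(-15 + 1\right)\right) - 32}}{3} = - \frac{7}{3} + \frac{\sqrt{\left(-6 - -14\right) - 32}}{3} = - \frac{7}{3} + \frac{\sqrt{\left(-6 + 14\right) - 32}}{3} = - \frac{7}{3} + \frac{\sqrt{8 - 32}}{3} = - \frac{7}{3} + \frac{\sqrt{-24}}{3} = - \frac{7}{3} + \frac{2 i \sqrt{6}}{3} \approx -2.3333 + 1.633 i$)
$N \left(60 + k\right) = 90 \left(60 - \left(\frac{7}{3} - \frac{2 i \sqrt{6}}{3}\right)\right) = 90 \left(\frac{173}{3} + \frac{2 i \sqrt{6}}{3}\right) = 5190 + 60 i \sqrt{6}$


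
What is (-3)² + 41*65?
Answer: 2674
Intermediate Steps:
(-3)² + 41*65 = 9 + 2665 = 2674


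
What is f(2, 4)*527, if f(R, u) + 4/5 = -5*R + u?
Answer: -17918/5 ≈ -3583.6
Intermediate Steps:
f(R, u) = -4/5 + u - 5*R (f(R, u) = -4/5 + (-5*R + u) = -4/5 + (u - 5*R) = -4/5 + u - 5*R)
f(2, 4)*527 = (-4/5 + 4 - 5*2)*527 = (-4/5 + 4 - 10)*527 = -34/5*527 = -17918/5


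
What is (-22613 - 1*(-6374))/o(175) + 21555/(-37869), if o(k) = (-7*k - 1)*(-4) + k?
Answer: -80492504/21370739 ≈ -3.7665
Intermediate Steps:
o(k) = 4 + 29*k (o(k) = (-1 - 7*k)*(-4) + k = (4 + 28*k) + k = 4 + 29*k)
(-22613 - 1*(-6374))/o(175) + 21555/(-37869) = (-22613 - 1*(-6374))/(4 + 29*175) + 21555/(-37869) = (-22613 + 6374)/(4 + 5075) + 21555*(-1/37869) = -16239/5079 - 7185/12623 = -16239*1/5079 - 7185/12623 = -5413/1693 - 7185/12623 = -80492504/21370739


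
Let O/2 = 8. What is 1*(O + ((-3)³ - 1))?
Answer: -12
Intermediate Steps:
O = 16 (O = 2*8 = 16)
1*(O + ((-3)³ - 1)) = 1*(16 + ((-3)³ - 1)) = 1*(16 + (-27 - 1)) = 1*(16 - 28) = 1*(-12) = -12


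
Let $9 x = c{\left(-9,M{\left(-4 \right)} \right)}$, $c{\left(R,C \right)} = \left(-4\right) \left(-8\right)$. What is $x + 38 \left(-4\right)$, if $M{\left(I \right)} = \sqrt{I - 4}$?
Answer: $- \frac{1336}{9} \approx -148.44$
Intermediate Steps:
$M{\left(I \right)} = \sqrt{-4 + I}$
$c{\left(R,C \right)} = 32$
$x = \frac{32}{9}$ ($x = \frac{1}{9} \cdot 32 = \frac{32}{9} \approx 3.5556$)
$x + 38 \left(-4\right) = \frac{32}{9} + 38 \left(-4\right) = \frac{32}{9} - 152 = - \frac{1336}{9}$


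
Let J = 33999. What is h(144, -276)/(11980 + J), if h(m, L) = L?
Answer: -276/45979 ≈ -0.0060027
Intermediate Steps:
h(144, -276)/(11980 + J) = -276/(11980 + 33999) = -276/45979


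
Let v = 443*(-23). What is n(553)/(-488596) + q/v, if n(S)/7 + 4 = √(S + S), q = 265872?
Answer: -32475927605/1244576161 - 7*√1106/488596 ≈ -26.094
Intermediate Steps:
v = -10189
n(S) = -28 + 7*√2*√S (n(S) = -28 + 7*√(S + S) = -28 + 7*√(2*S) = -28 + 7*(√2*√S) = -28 + 7*√2*√S)
n(553)/(-488596) + q/v = (-28 + 7*√2*√553)/(-488596) + 265872/(-10189) = (-28 + 7*√1106)*(-1/488596) + 265872*(-1/10189) = (7/122149 - 7*√1106/488596) - 265872/10189 = -32475927605/1244576161 - 7*√1106/488596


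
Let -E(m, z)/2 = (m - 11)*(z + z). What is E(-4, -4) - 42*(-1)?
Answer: -198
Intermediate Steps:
E(m, z) = -4*z*(-11 + m) (E(m, z) = -2*(m - 11)*(z + z) = -2*(-11 + m)*2*z = -4*z*(-11 + m))
E(-4, -4) - 42*(-1) = 4*(-4)*(11 - 1*(-4)) - 42*(-1) = 4*(-4)*(11 + 4) + 42 = 4*(-4)*15 + 42 = -240 + 42 = -198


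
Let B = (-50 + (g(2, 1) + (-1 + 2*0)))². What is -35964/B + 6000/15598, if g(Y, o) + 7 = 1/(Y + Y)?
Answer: -43713624/4203661 ≈ -10.399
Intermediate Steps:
g(Y, o) = -7 + 1/(2*Y) (g(Y, o) = -7 + 1/(Y + Y) = -7 + 1/(2*Y))
B = 53361/16 (B = (-50 + ((-7 + (½)/2) + (-1 + 2*0)))² = (-50 + ((-7 + (½)*(½)) + (-1 + 0)))² = (-50 + ((-7 + ¼) - 1))² = (-50 + (-27/4 - 1))² = (-50 - 31/4)² = (-231/4)² = 53361/16 ≈ 3335.1)
-35964/B + 6000/15598 = -35964/53361/16 + 6000/15598 = -35964*16/53361 + 6000*(1/15598) = -63936/5929 + 3000/7799 = -43713624/4203661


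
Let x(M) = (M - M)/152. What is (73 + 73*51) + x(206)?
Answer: 3796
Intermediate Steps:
x(M) = 0 (x(M) = 0*(1/152) = 0)
(73 + 73*51) + x(206) = (73 + 73*51) + 0 = (73 + 3723) + 0 = 3796 + 0 = 3796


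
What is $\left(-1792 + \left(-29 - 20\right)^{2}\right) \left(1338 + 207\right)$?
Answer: $940905$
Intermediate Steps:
$\left(-1792 + \left(-29 - 20\right)^{2}\right) \left(1338 + 207\right) = \left(-1792 + \left(-49\right)^{2}\right) 1545 = \left(-1792 + 2401\right) 1545 = 609 \cdot 1545 = 940905$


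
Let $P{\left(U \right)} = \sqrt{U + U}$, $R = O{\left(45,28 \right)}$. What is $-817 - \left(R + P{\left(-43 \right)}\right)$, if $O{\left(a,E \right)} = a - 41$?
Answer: $-821 - i \sqrt{86} \approx -821.0 - 9.2736 i$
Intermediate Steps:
$O{\left(a,E \right)} = -41 + a$
$R = 4$ ($R = -41 + 45 = 4$)
$P{\left(U \right)} = \sqrt{2} \sqrt{U}$ ($P{\left(U \right)} = \sqrt{2 U} = \sqrt{2} \sqrt{U}$)
$-817 - \left(R + P{\left(-43 \right)}\right) = -817 - \left(4 + \sqrt{2} \sqrt{-43}\right) = -817 - \left(4 + \sqrt{2} i \sqrt{43}\right) = -817 - \left(4 + i \sqrt{86}\right) = -821 - i \sqrt{86}$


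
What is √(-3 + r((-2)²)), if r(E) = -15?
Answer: 3*I*√2 ≈ 4.2426*I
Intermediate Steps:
√(-3 + r((-2)²)) = √(-3 - 15) = √(-18) = 3*I*√2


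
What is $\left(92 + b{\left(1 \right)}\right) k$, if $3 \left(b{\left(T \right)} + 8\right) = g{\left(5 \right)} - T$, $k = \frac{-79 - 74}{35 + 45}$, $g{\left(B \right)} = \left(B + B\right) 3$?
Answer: $- \frac{14331}{80} \approx -179.14$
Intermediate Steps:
$g{\left(B \right)} = 6 B$ ($g{\left(B \right)} = 2 B 3 = 6 B$)
$k = - \frac{153}{80} \approx -1.9125$
$b{\left(T \right)} = 2 - \frac{T}{3}$ ($b{\left(T \right)} = -8 + \frac{6 \cdot 5 - T}{3} = -8 + \frac{30 - T}{3} = -8 - \left(-10 + \frac{T}{3}\right) = 2 - \frac{T}{3}$)
$\left(92 + b{\left(1 \right)}\right) k = \left(92 + \left(2 - \frac{1}{3}\right)\right) \left(- \frac{153}{80}\right) = \left(92 + \frac{5}{3}\right) \left(- \frac{153}{80}\right) = \frac{281}{3} \left(- \frac{153}{80}\right) = - \frac{14331}{80}$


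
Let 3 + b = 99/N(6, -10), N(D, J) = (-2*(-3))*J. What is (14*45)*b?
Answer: -5859/2 ≈ -2929.5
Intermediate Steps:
N(D, J) = 6*J
b = -93/20 (b = -3 + 99/((6*(-10))) = -3 + 99/(-60) = -3 + 99*(-1/60) = -3 - 33/20 = -93/20 ≈ -4.6500)
(14*45)*b = (14*45)*(-93/20) = 630*(-93/20) = -5859/2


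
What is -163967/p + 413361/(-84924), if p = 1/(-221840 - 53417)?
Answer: 425875596755355/9436 ≈ 4.5133e+10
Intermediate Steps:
p = -1/275257 (p = 1/(-275257) = -1/275257 ≈ -3.6330e-6)
-163967/p + 413361/(-84924) = -163967/(-1/275257) + 413361/(-84924) = -163967*(-275257) + 413361*(-1/84924) = 45133064519 - 45929/9436 = 425875596755355/9436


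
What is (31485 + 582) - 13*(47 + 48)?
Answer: 30832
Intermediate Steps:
(31485 + 582) - 13*(47 + 48) = 32067 - 13*95 = 32067 - 1235 = 30832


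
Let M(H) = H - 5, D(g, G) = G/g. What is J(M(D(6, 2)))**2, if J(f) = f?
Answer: 196/9 ≈ 21.778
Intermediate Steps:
M(H) = -5 + H
J(M(D(6, 2)))**2 = (-5 + 2/6)**2 = (-5 + 2*(1/6))**2 = (-5 + 1/3)**2 = (-14/3)**2 = 196/9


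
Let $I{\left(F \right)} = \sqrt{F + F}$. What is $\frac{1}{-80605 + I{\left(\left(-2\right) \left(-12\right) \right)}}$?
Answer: $- \frac{80605}{6497165977} - \frac{4 \sqrt{3}}{6497165977} \approx -1.2407 \cdot 10^{-5}$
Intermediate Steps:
$I{\left(F \right)} = \sqrt{2} \sqrt{F}$ ($I{\left(F \right)} = \sqrt{2 F} = \sqrt{2} \sqrt{F}$)
$\frac{1}{-80605 + I{\left(\left(-2\right) \left(-12\right) \right)}} = \frac{1}{-80605 + \sqrt{2} \sqrt{\left(-2\right) \left(-12\right)}} = \frac{1}{-80605 + \sqrt{2} \sqrt{24}} = \frac{1}{-80605 + \sqrt{2} \cdot 2 \sqrt{6}} = \frac{1}{-80605 + 4 \sqrt{3}}$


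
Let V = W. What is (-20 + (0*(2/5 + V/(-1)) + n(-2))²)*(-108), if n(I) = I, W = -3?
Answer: 1728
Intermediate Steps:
V = -3
(-20 + (0*(2/5 + V/(-1)) + n(-2))²)*(-108) = (-20 + (0*(2/5 - 3/(-1)) - 2)²)*(-108) = (-20 + (0*(2*(⅕) - 3*(-1)) - 2)²)*(-108) = (-20 + (0*(⅖ + 3) - 2)²)*(-108) = (-20 + (0*(17/5) - 2)²)*(-108) = (-20 + (0 - 2)²)*(-108) = (-20 + (-2)²)*(-108) = (-20 + 4)*(-108) = -16*(-108) = 1728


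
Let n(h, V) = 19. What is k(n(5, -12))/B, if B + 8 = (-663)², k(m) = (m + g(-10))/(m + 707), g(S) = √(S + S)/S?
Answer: 19/319121286 - I*√5/1595606430 ≈ 5.9538e-8 - 1.4014e-9*I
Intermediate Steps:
g(S) = √2/√S (g(S) = √(2*S)/S = (√2*√S)/S = √2/√S)
k(m) = (m - I*√5/5)/(707 + m) (k(m) = (m + √2/√(-10))/(m + 707) = (m + √2*(-I*√10/10))/(707 + m) = (m - I*√5/5)/(707 + m))
B = 439561 (B = -8 + (-663)² = -8 + 439569 = 439561)
k(n(5, -12))/B = ((19 - I*√5/5)/(707 + 19))/439561 = ((19 - I*√5/5)/726)*(1/439561) = (19/726 - I*√5/3630)*(1/439561) = 19/319121286 - I*√5/1595606430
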